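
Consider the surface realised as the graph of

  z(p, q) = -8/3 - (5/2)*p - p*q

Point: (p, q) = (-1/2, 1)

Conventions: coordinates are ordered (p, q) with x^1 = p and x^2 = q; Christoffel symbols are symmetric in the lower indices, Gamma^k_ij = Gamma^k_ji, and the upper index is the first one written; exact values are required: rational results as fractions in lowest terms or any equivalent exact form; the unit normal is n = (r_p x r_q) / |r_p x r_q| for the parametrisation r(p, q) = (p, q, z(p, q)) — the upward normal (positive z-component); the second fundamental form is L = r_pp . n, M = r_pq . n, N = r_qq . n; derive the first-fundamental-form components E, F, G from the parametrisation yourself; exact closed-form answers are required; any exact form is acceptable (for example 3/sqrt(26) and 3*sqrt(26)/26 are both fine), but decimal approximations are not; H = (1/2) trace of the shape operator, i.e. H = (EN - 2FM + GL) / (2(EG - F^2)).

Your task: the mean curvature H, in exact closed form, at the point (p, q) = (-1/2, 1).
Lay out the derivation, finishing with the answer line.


z_p = -7/2, z_q = 1/2, z_pp = 0, z_pq = -1, z_qq = 0
E = 53/4, F = -7/4, G = 5/4; answer radicand W^2 = 27/2
unnormalised second-form numerators: l = 0, m = -1, n = 0; L = l/sqrt(27/2), and similarly M = m/sqrt(W^2), N = n/sqrt(W^2)
H = (E*n - 2*F*m + G*l) / (2*(EG - F^2)*sqrt(W^2)); E*n - 2*F*m + G*l = -7/2, EG - F^2 = 27/2, so H = (-7/54)/sqrt(27/2)

Answer: H = -7*sqrt(6)/486


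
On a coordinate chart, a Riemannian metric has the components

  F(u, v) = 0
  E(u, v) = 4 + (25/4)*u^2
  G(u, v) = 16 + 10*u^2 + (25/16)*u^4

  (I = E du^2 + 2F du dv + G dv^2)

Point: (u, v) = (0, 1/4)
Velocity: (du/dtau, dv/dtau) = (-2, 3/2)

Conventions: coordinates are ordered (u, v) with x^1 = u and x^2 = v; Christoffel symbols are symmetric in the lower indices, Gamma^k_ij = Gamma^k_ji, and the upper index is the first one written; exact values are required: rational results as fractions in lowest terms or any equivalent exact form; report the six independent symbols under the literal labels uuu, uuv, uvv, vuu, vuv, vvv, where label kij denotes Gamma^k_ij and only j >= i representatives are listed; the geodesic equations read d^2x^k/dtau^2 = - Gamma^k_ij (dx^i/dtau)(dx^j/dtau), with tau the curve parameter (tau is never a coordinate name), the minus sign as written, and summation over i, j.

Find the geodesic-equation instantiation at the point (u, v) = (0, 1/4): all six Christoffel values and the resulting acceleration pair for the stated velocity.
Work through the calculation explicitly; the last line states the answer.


E = 4, F = 0, G = 16 at the point
E_u = 0, E_v = 0, F_u = 0, F_v = 0, G_u = 0, G_v = 0
EG - F^2 = 64;  g^inv = (1/64) * [[16, 0], [0, 4]]
first-kind symbols [ij,l] = (1/2)(d_i g_jl + d_j g_il - d_l g_ij): [uu,u] = E_u/2 = 0, [uu,v] = F_u - E_v/2 = 0, [uv,u] = E_v/2 = 0, [uv,v] = G_u/2 = 0, [vv,u] = F_v - G_u/2 = 0, [vv,v] = G_v/2 = 0
Gamma^u_ij = (G*[ij,u] - F*[ij,v])/(EG - F^2), Gamma^v_ij = (E*[ij,v] - F*[ij,u])/(EG - F^2)
Gamma_uuu = 0, Gamma_uuv = 0, Gamma_uvv = 0, Gamma_vuu = 0, Gamma_vuv = 0, Gamma_vvv = 0
d^2u/dtau^2 = -(Gamma_uuu*(-2)^2 + 2*Gamma_uuv*(-2)*(3/2) + Gamma_uvv*(3/2)^2) = 0
d^2v/dtau^2 = -(Gamma_vuu*(-2)^2 + 2*Gamma_vuv*(-2)*(3/2) + Gamma_vvv*(3/2)^2) = 0

Answer: Gamma_uuu = 0, Gamma_uuv = 0, Gamma_uvv = 0, Gamma_vuu = 0, Gamma_vuv = 0, Gamma_vvv = 0; accelerations (d^2u/dtau^2, d^2v/dtau^2) = (0, 0)


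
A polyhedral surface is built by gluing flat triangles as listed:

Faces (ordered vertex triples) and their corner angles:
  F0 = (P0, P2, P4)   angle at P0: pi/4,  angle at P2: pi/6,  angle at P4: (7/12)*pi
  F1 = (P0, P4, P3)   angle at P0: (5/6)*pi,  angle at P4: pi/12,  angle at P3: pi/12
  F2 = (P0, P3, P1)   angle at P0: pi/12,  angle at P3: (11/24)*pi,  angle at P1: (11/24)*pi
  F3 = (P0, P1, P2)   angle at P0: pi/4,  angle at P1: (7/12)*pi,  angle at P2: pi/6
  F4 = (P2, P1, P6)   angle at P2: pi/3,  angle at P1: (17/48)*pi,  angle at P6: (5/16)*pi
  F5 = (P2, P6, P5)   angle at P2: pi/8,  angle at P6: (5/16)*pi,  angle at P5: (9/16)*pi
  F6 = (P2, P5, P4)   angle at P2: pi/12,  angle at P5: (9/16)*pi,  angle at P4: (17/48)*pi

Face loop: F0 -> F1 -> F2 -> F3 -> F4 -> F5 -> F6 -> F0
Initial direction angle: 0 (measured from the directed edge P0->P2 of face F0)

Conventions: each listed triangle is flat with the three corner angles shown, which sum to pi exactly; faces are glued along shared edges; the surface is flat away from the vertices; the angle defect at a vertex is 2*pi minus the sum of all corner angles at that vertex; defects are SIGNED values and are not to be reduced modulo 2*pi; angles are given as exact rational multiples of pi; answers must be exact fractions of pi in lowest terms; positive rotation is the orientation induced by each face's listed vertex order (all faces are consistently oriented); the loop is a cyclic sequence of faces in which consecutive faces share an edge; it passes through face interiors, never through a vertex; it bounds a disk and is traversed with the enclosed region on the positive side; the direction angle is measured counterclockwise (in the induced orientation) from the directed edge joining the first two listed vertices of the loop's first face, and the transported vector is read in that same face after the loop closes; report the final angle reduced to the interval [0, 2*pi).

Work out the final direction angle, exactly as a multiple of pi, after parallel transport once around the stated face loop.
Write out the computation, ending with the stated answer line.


enclosed vertex P0: corner angles sum to (17/12)*pi, defect = 2*pi - (17/12)*pi = (7/12)*pi
enclosed vertex P2: corner angles sum to (7/8)*pi, defect = 2*pi - (7/8)*pi = (9/8)*pi
adding the enclosed defects to the starting angle (mod 2*pi, induced orientation) gives the holonomy
final angle = 0 + (41/24)*pi = (41/24)*pi (mod 2*pi)

Answer: final direction angle = (41/24)*pi


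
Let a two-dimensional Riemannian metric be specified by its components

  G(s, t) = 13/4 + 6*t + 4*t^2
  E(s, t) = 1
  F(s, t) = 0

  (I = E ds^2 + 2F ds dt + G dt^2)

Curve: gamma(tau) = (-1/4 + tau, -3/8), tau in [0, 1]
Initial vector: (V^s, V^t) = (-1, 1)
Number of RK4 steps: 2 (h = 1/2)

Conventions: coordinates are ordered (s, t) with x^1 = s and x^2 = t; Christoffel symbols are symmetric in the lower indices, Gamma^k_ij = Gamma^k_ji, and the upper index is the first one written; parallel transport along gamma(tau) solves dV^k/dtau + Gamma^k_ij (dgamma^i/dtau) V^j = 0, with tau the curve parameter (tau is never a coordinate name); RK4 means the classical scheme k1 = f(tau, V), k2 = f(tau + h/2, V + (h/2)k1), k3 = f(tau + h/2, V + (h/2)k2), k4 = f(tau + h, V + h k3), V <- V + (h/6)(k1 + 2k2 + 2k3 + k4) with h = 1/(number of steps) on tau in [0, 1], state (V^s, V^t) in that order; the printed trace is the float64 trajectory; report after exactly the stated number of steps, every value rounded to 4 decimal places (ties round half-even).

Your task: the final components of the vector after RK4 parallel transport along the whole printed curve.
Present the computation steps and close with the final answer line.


gamma'(tau) = (1, 0); f(tau, V)^k = -Gamma^k_ij(gamma(tau)) gamma'^i(tau) V^j; h = 1/2; intermediate values shown to 6 dp
curve data and Christoffel symbols at the stage parameters:
  tau = 0.000000: gamma = (-0.250000, -0.375000), gamma' = (1.000000, 0.000000); Gamma_sss = 0.000000, Gamma_sst = 0.000000, Gamma_stt = 0.000000, Gamma_tss = 0.000000, Gamma_tst = 0.000000, Gamma_ttt = 0.960000
  tau = 0.250000: gamma = (0.000000, -0.375000), gamma' = (1.000000, 0.000000); Gamma_sss = 0.000000, Gamma_sst = 0.000000, Gamma_stt = 0.000000, Gamma_tss = 0.000000, Gamma_tst = 0.000000, Gamma_ttt = 0.960000
  tau = 0.500000: gamma = (0.250000, -0.375000), gamma' = (1.000000, 0.000000); Gamma_sss = 0.000000, Gamma_sst = 0.000000, Gamma_stt = 0.000000, Gamma_tss = 0.000000, Gamma_tst = 0.000000, Gamma_ttt = 0.960000
  tau = 0.750000: gamma = (0.500000, -0.375000), gamma' = (1.000000, 0.000000); Gamma_sss = 0.000000, Gamma_sst = 0.000000, Gamma_stt = 0.000000, Gamma_tss = 0.000000, Gamma_tst = 0.000000, Gamma_ttt = 0.960000
  tau = 1.000000: gamma = (0.750000, -0.375000), gamma' = (1.000000, 0.000000); Gamma_sss = 0.000000, Gamma_sst = 0.000000, Gamma_stt = 0.000000, Gamma_tss = 0.000000, Gamma_tst = 0.000000, Gamma_ttt = 0.960000
step 0: V^s = -1.0000, V^t = 1.0000
step 1: k1 = (0.000000, 0.000000), k2 = (0.000000, 0.000000), k3 = (0.000000, 0.000000), k4 = (0.000000, 0.000000); V <- V + (h/6)(k1 + 2k2 + 2k3 + k4): V^s = -1.0000, V^t = 1.0000
step 2: k1 = (0.000000, 0.000000), k2 = (0.000000, 0.000000), k3 = (0.000000, 0.000000), k4 = (0.000000, 0.000000); V <- V + (h/6)(k1 + 2k2 + 2k3 + k4): V^s = -1.0000, V^t = 1.0000

Answer: V^s = -1.0000, V^t = 1.0000


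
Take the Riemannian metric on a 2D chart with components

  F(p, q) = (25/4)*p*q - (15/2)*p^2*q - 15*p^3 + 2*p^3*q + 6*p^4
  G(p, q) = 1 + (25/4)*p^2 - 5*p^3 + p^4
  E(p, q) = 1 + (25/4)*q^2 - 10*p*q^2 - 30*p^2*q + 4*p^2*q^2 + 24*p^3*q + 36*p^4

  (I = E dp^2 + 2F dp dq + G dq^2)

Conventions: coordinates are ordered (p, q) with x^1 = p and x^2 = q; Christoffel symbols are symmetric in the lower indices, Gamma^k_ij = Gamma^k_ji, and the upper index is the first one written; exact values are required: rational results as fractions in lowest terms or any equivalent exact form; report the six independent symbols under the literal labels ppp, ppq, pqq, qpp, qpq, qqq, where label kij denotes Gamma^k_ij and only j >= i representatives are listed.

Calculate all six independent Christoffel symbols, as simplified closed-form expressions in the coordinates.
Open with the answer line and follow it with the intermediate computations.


Answer: Gamma_ppp = (288*p^3 + 144*p^2*q + 16*p*q^2 - 120*p*q - 20*q^2)/(148*p^4 + 96*p^3*q - 20*p^3 + 16*p^2*q^2 - 120*p^2*q + 25*p^2 - 40*p*q^2 + 25*q^2 + 4), Gamma_ppq = (48*p^3 + 16*p^2*q - 60*p^2 - 40*p*q + 25*q)/(148*p^4 + 96*p^3*q - 20*p^3 + 16*p^2*q^2 - 120*p^2*q + 25*p^2 - 40*p*q^2 + 25*q^2 + 4), Gamma_pqq = 0, Gamma_qpp = (48*p^3 + 8*p^2*q - 120*p^2 - 20*p*q)/(148*p^4 + 96*p^3*q - 20*p^3 + 16*p^2*q^2 - 120*p^2*q + 25*p^2 - 40*p*q^2 + 25*q^2 + 4), Gamma_qpq = (8*p^3 - 30*p^2 + 25*p)/(148*p^4 + 96*p^3*q - 20*p^3 + 16*p^2*q^2 - 120*p^2*q + 25*p^2 - 40*p*q^2 + 25*q^2 + 4), Gamma_qqq = 0

E = 1 + (25/4)*q^2 - 10*p*q^2 - 30*p^2*q + 4*p^2*q^2 + 24*p^3*q + 36*p^4; F = (25/4)*p*q - (15/2)*p^2*q - 15*p^3 + 2*p^3*q + 6*p^4; G = 1 + (25/4)*p^2 - 5*p^3 + p^4
Gamma^k_ij = (1/2) g^{kl} (d_i g_jl + d_j g_il - d_l g_ij), with g^inv = (1/(EG-F^2)) [[G, -F], [-F, E]]
first partials: E_p = -10*q^2 - 60*p*q + 8*p*q^2 + 72*p^2*q + 144*p^3, E_q = (25/2)*q - 20*p*q - 30*p^2 + 8*p^2*q + 24*p^3, F_p = (25/4)*q - 15*p*q - 45*p^2 + 6*p^2*q + 24*p^3, F_q = (25/4)*p - (15/2)*p^2 + 2*p^3, G_p = (25/2)*p - 15*p^2 + 4*p^3, G_q = 0
D = EG - F^2 = 1 + (25/4)*q^2 + (25/4)*p^2 - 10*p*q^2 - 30*p^2*q - 5*p^3 + 4*p^2*q^2 + 24*p^3*q + 37*p^4
expanded: Gamma^p_pp = (G E_p - 2F F_p + F E_q)/(2D), Gamma^p_pq = (G E_q - F G_p)/(2D), Gamma^p_qq = (2G F_q - G G_p - F G_q)/(2D), Gamma^q_pp = (2E F_p - E E_q - F E_p)/(2D), Gamma^q_pq = (E G_p - F E_q)/(2D), Gamma^q_qq = (E G_q - 2F F_q + F G_p)/(2D); substitute and cancel common factors


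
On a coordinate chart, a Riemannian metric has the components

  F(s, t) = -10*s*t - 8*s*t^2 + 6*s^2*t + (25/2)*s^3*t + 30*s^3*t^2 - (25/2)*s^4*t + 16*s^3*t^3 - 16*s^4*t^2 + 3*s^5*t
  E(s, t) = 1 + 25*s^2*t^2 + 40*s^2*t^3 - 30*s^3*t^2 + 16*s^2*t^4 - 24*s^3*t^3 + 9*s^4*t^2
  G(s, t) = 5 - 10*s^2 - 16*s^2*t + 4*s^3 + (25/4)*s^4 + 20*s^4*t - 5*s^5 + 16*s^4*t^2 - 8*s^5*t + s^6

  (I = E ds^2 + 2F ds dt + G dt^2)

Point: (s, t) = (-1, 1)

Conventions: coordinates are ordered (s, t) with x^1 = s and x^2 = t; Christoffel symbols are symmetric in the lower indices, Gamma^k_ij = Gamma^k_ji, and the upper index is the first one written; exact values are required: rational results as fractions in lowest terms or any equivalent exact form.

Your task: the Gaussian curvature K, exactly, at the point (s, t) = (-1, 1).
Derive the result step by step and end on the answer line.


E = 145, F = -66, G = 125/4, EG - F^2 = 701/4 at the point
E_s = -360, E_t = 384, F_s = 549/2, F_t = -136, G_s = -176, G_t = 44
E_tt = 704, F_st = 1033/2, G_ss = 721
Using the Brioschi determinant formula for K from the metric derivatives:
M1 = [[-E_tt/2 + F_st - G_ss/2, E_s/2, F_s - E_t/2], [F_t - G_s/2, E, F], [G_t/2, F, G]] = [[-196, -180, 165/2], [-48, 145, -66], [22, -66, 125/4]]; det M1 = -44804
M2 = [[0, E_t/2, G_s/2], [E_t/2, E, F], [G_s/2, F, G]] = [[0, 192, -88], [192, 145, -66], [-88, -66, 125/4]]; det M2 = -44608
det M1 - det M2 = -196; K = -196 / (701/4)^2 = -3136/491401

Answer: K = -3136/491401


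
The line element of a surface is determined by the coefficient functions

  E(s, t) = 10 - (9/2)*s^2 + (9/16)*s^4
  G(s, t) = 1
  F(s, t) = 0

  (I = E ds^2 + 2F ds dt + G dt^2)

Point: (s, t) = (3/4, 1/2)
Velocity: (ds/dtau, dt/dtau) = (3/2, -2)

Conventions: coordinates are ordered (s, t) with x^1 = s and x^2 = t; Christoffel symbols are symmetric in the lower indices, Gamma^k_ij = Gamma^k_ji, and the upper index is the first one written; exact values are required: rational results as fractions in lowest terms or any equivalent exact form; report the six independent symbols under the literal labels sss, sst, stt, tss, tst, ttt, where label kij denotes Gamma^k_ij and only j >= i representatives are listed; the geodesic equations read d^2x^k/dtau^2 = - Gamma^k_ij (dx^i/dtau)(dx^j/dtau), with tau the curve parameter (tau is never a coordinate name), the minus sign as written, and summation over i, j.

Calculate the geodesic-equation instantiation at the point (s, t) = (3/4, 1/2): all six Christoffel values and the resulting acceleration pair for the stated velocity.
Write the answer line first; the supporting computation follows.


Answer: Gamma_sss = -11880/31321, Gamma_sst = 0, Gamma_stt = 0, Gamma_tss = 0, Gamma_tst = 0, Gamma_ttt = 0; accelerations (d^2s/dtau^2, d^2t/dtau^2) = (26730/31321, 0)

E = 31321/4096, F = 0, G = 1 at the point
E_s = -1485/256, E_t = 0, F_s = 0, F_t = 0, G_s = 0, G_t = 0
EG - F^2 = 31321/4096;  g^inv = (4096/31321) * [[1, 0], [0, 31321/4096]]
first-kind symbols [ij,l] = (1/2)(d_i g_jl + d_j g_il - d_l g_ij): [ss,s] = E_s/2 = -1485/512, [ss,t] = F_s - E_t/2 = 0, [st,s] = E_t/2 = 0, [st,t] = G_s/2 = 0, [tt,s] = F_t - G_s/2 = 0, [tt,t] = G_t/2 = 0
Gamma^s_ij = (G*[ij,s] - F*[ij,t])/(EG - F^2), Gamma^t_ij = (E*[ij,t] - F*[ij,s])/(EG - F^2)
Gamma_sss = -11880/31321, Gamma_sst = 0, Gamma_stt = 0, Gamma_tss = 0, Gamma_tst = 0, Gamma_ttt = 0
d^2s/dtau^2 = -(Gamma_sss*(3/2)^2 + 2*Gamma_sst*(3/2)*(-2) + Gamma_stt*(-2)^2) = 26730/31321
d^2t/dtau^2 = -(Gamma_tss*(3/2)^2 + 2*Gamma_tst*(3/2)*(-2) + Gamma_ttt*(-2)^2) = 0


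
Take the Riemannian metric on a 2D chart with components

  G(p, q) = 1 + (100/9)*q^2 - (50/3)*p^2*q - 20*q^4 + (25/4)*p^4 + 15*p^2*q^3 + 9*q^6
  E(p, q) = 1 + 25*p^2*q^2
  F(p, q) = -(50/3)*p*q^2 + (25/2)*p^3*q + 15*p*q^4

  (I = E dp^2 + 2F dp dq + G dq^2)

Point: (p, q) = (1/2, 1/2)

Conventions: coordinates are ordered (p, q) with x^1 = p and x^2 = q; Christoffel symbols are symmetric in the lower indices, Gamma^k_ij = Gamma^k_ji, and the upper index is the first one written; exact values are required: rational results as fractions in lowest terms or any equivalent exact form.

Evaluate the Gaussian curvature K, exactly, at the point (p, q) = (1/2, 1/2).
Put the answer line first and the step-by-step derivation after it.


Answer: K = -185760/187489

E = 41/16, F = -5/6, G = 13/9, EG - F^2 = 433/144 at the point
E_p = 25/4, E_q = 25/4, F_p = 35/24, F_q = -145/48, G_p = -10/3, G_q = 13/9
E_qq = 25/2, F_pq = 5/24, G_pp = 35/6
Brioschi: K = (det M1 - det M2) / (EG - F^2)^2 with the standard first/second-derivative matrices M1, M2.
M1 = [[-E_qq/2 + F_pq - G_pp/2, E_p/2, F_p - E_q/2], [F_q - G_p/2, E, F], [G_q/2, F, G]] = [[-215/24, 25/8, -5/3], [-65/48, 41/16, -5/6], [13/18, -5/6, 13/9]]; det M1 = -12385/576
M2 = [[0, E_q/2, G_p/2], [E_q/2, E, F], [G_p/2, F, G]] = [[0, 25/8, -5/3], [25/8, 41/16, -5/6], [-5/3, -5/6, 13/9]]; det M2 = -7225/576
det M1 - det M2 = -215/24; K = -215/24 / (433/144)^2 = -185760/187489


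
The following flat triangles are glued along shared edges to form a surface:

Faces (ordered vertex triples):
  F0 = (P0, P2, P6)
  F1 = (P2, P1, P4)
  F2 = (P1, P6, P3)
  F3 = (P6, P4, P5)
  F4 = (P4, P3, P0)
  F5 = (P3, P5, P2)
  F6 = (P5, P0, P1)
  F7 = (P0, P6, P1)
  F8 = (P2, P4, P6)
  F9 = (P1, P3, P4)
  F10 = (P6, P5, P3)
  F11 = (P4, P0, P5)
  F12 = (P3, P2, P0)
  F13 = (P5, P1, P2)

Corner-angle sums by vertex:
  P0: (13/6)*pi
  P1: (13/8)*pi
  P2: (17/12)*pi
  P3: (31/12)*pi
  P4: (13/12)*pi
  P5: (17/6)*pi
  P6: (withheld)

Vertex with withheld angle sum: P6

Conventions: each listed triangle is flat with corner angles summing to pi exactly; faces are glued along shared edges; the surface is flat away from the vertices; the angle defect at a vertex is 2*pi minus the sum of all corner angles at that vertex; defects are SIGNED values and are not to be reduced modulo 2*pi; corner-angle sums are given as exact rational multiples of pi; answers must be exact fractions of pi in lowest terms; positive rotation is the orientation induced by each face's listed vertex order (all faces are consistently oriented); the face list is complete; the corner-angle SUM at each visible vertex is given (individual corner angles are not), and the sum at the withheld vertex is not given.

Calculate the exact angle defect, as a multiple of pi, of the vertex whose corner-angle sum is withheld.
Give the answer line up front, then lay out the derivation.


Answer: defect(P6) = (-7/24)*pi

V = 7, E = 21, F = 14; chi = V - E + F = 0
Gauss-Bonnet: total defect = 2*pi*chi = 0; visible defects sum to (7/24)*pi


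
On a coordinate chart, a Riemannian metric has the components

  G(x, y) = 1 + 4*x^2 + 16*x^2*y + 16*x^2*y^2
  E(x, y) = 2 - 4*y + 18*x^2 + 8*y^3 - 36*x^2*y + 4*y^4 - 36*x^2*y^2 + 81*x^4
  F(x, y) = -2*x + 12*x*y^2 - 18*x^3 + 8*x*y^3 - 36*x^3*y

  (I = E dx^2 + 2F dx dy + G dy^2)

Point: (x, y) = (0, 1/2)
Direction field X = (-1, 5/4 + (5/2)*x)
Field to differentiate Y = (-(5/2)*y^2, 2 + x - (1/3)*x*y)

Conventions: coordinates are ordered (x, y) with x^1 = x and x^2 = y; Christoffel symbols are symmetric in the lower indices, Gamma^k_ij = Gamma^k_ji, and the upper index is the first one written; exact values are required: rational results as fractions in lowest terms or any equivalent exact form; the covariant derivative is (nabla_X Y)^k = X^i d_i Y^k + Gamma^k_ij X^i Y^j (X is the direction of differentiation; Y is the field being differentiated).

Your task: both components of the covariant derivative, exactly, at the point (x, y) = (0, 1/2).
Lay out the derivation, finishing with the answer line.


E = 5/4, F = 0, G = 1 at the point
E_x = 0, E_y = 4, F_x = 2, F_y = 0, G_x = 0, G_y = 0
EG - F^2 = 5/4;  g^inv = (4/5) * [[1, 0], [0, 5/4]]
first-kind symbols [ij,l] = (1/2)(d_i g_jl + d_j g_il - d_l g_ij): [xx,x] = E_x/2 = 0, [xx,y] = F_x - E_y/2 = 0, [xy,x] = E_y/2 = 2, [xy,y] = G_x/2 = 0, [yy,x] = F_y - G_x/2 = 0, [yy,y] = G_y/2 = 0
Gamma^x_ij = (G*[ij,x] - F*[ij,y])/(EG - F^2), Gamma^y_ij = (E*[ij,y] - F*[ij,x])/(EG - F^2)
Gamma_xxx = 0, Gamma_xxy = 8/5, Gamma_xyy = 0, Gamma_yxx = 0, Gamma_yxy = 0, Gamma_yyy = 0
X = (-1, 5/4), Y = (-5/8, 2) at the point

Answer: (nabla_X Y)^x = -303/40, (nabla_X Y)^y = -5/6


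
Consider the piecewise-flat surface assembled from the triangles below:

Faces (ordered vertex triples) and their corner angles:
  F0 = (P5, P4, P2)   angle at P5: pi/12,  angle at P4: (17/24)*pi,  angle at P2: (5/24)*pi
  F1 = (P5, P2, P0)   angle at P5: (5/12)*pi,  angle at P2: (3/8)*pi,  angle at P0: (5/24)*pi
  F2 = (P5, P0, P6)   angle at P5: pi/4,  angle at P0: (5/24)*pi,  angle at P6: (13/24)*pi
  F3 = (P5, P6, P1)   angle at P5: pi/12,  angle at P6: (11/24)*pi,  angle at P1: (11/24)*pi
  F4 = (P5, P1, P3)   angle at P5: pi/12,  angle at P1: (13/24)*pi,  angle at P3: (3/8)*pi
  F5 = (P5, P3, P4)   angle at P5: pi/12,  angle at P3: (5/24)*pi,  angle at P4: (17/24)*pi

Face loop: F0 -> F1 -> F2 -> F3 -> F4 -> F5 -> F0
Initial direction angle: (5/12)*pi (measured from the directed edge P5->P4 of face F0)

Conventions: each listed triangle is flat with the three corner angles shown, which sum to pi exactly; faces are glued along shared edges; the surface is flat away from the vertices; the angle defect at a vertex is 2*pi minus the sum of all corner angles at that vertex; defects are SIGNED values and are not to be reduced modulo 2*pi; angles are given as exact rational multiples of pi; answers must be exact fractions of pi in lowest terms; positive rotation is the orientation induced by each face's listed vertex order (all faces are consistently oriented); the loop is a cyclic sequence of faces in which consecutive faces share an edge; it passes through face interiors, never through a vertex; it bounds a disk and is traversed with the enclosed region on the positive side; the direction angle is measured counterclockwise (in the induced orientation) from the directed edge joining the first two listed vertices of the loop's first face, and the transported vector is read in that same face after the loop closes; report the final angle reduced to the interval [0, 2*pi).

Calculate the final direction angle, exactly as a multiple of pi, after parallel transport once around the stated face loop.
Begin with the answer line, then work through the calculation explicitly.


Answer: final direction angle = (17/12)*pi

enclosed vertex P5: corner angles sum to pi, defect = 2*pi - pi = pi
final direction = starting direction + enclosed defect total, reduced mod 2*pi (induced orientation)
final angle = (5/12)*pi + pi = (17/12)*pi (mod 2*pi)


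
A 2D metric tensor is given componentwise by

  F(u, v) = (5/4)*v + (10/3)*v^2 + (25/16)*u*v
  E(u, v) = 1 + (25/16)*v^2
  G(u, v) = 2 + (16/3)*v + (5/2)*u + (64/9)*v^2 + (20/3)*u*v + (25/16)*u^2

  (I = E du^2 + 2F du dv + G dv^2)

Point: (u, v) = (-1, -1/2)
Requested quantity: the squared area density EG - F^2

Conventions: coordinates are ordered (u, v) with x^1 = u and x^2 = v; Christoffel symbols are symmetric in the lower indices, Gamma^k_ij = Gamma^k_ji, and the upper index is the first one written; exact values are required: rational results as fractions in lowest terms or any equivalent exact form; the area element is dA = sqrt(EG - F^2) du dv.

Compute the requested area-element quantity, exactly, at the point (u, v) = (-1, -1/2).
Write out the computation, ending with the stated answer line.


E = 89/64, F = 95/96, G = 505/144; EG - F^2 = 2245/576

Answer: EG - F^2 = 2245/576


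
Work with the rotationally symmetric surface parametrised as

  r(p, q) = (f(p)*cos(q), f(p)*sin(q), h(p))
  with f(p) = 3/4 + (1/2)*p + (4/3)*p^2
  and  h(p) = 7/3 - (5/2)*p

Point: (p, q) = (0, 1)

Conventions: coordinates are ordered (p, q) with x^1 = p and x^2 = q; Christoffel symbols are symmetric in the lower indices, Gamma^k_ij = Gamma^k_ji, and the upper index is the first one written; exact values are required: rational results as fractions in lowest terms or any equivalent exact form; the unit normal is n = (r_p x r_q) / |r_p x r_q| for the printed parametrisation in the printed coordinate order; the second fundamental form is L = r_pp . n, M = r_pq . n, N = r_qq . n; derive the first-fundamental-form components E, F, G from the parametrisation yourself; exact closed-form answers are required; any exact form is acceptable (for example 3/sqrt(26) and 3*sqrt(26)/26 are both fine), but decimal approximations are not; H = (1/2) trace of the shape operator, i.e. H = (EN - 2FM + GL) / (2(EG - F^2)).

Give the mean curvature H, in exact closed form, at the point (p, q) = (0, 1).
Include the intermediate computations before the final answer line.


f = 3/4, f' = 1/2, f'' = 8/3, h' = -5/2, h'' = 0
E = 13/2, F = 0, G = 9/16; answer radicand W^2 = 13/2
unnormalised second-form numerators: l = 20/3, m = 0, n = -15/8; L = l/sqrt(13/2), and similarly M = m/sqrt(W^2), N = n/sqrt(W^2)
H = (E*n - 2*F*m + G*l) / (2*(EG - F^2)*sqrt(W^2)); E*n - 2*F*m + G*l = -135/16, EG - F^2 = 117/32, so H = (-15/13)/sqrt(13/2)

Answer: H = -15*sqrt(26)/169


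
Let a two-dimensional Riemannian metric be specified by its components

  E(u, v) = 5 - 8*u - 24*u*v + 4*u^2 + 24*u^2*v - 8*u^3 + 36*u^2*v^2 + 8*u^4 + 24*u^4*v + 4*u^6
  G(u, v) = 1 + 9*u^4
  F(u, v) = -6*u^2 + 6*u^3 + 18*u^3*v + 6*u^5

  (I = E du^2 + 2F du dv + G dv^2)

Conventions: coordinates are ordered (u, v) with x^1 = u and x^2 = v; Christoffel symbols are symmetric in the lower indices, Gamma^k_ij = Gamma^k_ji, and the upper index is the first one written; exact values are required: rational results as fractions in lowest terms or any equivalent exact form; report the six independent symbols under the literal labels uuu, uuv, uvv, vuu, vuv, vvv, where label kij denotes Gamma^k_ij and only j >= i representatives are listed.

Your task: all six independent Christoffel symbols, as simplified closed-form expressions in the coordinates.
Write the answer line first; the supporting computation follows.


Answer: Gamma_uuu = (12*u^5 + 48*u^3*v + 16*u^3 - 12*u^2 + 36*u*v^2 + 24*u*v + 4*u - 12*v - 4)/(4*u^6 + 24*u^4*v + 17*u^4 - 8*u^3 + 36*u^2*v^2 + 24*u^2*v + 4*u^2 - 24*u*v - 8*u + 5), Gamma_uuv = (12*u^4 + 36*u^2*v + 12*u^2 - 12*u)/(4*u^6 + 24*u^4*v + 17*u^4 - 8*u^3 + 36*u^2*v^2 + 24*u^2*v + 4*u^2 - 24*u*v - 8*u + 5), Gamma_uvv = 0, Gamma_vuu = (18*u^4 + 18*u^2*v + 6*u^2)/(4*u^6 + 24*u^4*v + 17*u^4 - 8*u^3 + 36*u^2*v^2 + 24*u^2*v + 4*u^2 - 24*u*v - 8*u + 5), Gamma_vuv = 18*u^3/(4*u^6 + 24*u^4*v + 17*u^4 - 8*u^3 + 36*u^2*v^2 + 24*u^2*v + 4*u^2 - 24*u*v - 8*u + 5), Gamma_vvv = 0

E = 5 - 8*u - 24*u*v + 4*u^2 + 24*u^2*v - 8*u^3 + 36*u^2*v^2 + 8*u^4 + 24*u^4*v + 4*u^6; F = -6*u^2 + 6*u^3 + 18*u^3*v + 6*u^5; G = 1 + 9*u^4
Gamma^k_ij = (1/2) g^{kl} (d_i g_jl + d_j g_il - d_l g_ij), with g^inv = (1/(EG-F^2)) [[G, -F], [-F, E]]
first partials: E_u = -8 - 24*v + 8*u + 48*u*v - 24*u^2 + 72*u*v^2 + 32*u^3 + 96*u^3*v + 24*u^5, E_v = -24*u + 24*u^2 + 72*u^2*v + 24*u^4, F_u = -12*u + 18*u^2 + 54*u^2*v + 30*u^4, F_v = 18*u^3, G_u = 36*u^3, G_v = 0
D = EG - F^2 = 5 - 8*u - 24*u*v + 4*u^2 + 24*u^2*v - 8*u^3 + 36*u^2*v^2 + 17*u^4 + 24*u^4*v + 4*u^6
expanded: Gamma^u_uu = (G E_u - 2F F_u + F E_v)/(2D), Gamma^u_uv = (G E_v - F G_u)/(2D), Gamma^u_vv = (2G F_v - G G_u - F G_v)/(2D), Gamma^v_uu = (2E F_u - E E_v - F E_u)/(2D), Gamma^v_uv = (E G_u - F E_v)/(2D), Gamma^v_vv = (E G_v - 2F F_v + F G_u)/(2D); substitute and cancel common factors


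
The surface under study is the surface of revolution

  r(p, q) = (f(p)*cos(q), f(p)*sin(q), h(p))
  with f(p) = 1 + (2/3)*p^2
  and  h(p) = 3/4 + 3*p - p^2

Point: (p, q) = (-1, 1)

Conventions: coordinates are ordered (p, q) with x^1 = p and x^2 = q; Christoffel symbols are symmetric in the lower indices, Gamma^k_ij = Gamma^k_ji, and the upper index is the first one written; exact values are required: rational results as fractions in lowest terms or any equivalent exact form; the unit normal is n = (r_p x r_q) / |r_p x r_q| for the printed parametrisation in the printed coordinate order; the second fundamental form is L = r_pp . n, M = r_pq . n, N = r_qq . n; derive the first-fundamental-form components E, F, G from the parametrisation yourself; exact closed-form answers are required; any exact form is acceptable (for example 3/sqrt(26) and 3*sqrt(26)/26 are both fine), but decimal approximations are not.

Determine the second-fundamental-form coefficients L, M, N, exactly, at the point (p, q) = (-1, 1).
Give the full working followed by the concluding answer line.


f = 5/3, f' = -4/3, f'' = 4/3, h' = 5, h'' = -2
E = 241/9, F = 0, G = 25/9; answer radicand W^2 = 241/9
unnormalised second-form numerators: l = -4, m = 0, n = 25/3; L = l/sqrt(241/9), and similarly M = m/sqrt(W^2), N = n/sqrt(W^2)

Answer: L = -12*sqrt(241)/241, M = 0, N = 25*sqrt(241)/241


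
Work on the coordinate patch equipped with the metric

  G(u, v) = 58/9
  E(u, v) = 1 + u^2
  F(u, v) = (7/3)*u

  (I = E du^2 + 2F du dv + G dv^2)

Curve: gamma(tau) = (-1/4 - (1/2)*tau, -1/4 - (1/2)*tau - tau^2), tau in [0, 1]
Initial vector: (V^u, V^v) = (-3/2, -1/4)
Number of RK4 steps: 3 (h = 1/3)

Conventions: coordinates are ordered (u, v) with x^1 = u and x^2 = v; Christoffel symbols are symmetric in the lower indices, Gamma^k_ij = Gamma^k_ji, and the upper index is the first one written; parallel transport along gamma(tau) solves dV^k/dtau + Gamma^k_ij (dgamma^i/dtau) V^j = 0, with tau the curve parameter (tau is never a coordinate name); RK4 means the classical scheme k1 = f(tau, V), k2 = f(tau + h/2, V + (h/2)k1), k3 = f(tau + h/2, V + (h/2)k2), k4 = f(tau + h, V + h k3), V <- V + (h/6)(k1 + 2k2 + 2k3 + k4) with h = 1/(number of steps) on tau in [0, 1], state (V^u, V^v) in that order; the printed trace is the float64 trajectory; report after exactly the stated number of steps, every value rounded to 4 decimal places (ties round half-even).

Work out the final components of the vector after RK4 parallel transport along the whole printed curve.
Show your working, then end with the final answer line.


gamma'(tau) = (-1/2, -1/2 - 2*tau); f(tau, V)^k = -Gamma^k_ij(gamma(tau)) gamma'^i(tau) V^j; h = 1/3; intermediate values shown to 6 dp
curve data and Christoffel symbols at the stage parameters:
  tau = 0.000000: gamma = (-0.250000, -0.250000), gamma' = (-0.500000, -0.500000); Gamma_uuu = -0.038420, Gamma_uuv = 0.000000, Gamma_uvv = 0.000000, Gamma_vuu = 0.358591, Gamma_vuv = 0.000000, Gamma_vvv = 0.000000
  tau = 0.166667: gamma = (-0.333333, -0.361111), gamma' = (-0.500000, -0.833333); Gamma_uuu = -0.050847, Gamma_uuv = 0.000000, Gamma_uvv = 0.000000, Gamma_vuu = 0.355932, Gamma_vuv = 0.000000, Gamma_vvv = 0.000000
  tau = 0.333333: gamma = (-0.416667, -0.527778), gamma' = (-0.500000, -1.166667); Gamma_uuu = -0.062959, Gamma_uuv = 0.000000, Gamma_uvv = 0.000000, Gamma_vuu = 0.352571, Gamma_vuv = 0.000000, Gamma_vvv = 0.000000
  tau = 0.500000: gamma = (-0.500000, -0.750000), gamma' = (-0.500000, -1.500000); Gamma_uuu = -0.074689, Gamma_uuv = 0.000000, Gamma_uvv = 0.000000, Gamma_vuu = 0.348548, Gamma_vuv = 0.000000, Gamma_vvv = 0.000000
  tau = 0.666667: gamma = (-0.583333, -1.027778), gamma' = (-0.500000, -1.833333); Gamma_uuu = -0.085977, Gamma_uuv = 0.000000, Gamma_uvv = 0.000000, Gamma_vuu = 0.343910, Gamma_vuv = 0.000000, Gamma_vvv = 0.000000
  tau = 0.833333: gamma = (-0.666667, -1.361111), gamma' = (-0.500000, -2.166667); Gamma_uuu = -0.096774, Gamma_uuv = 0.000000, Gamma_uvv = 0.000000, Gamma_vuu = 0.338710, Gamma_vuv = 0.000000, Gamma_vvv = 0.000000
  tau = 1.000000: gamma = (-0.750000, -1.750000), gamma' = (-0.500000, -2.500000); Gamma_uuu = -0.107037, Gamma_uuv = 0.000000, Gamma_uvv = 0.000000, Gamma_vuu = 0.333003, Gamma_vuv = 0.000000, Gamma_vvv = 0.000000
step 0: V^u = -1.5000, V^v = -0.2500
step 1: k1 = (0.028815, -0.268943), k2 = (0.038013, -0.266094), k3 = (0.037975, -0.265822), k4 = (0.046821, -0.262197); V <- V + (h/6)(k1 + 2k2 + 2k3 + k4): V^u = -1.4874, V^v = -0.3386
step 2: k1 = (0.046821, -0.262199), k2 = (0.055253, -0.257847), k3 = (0.055200, -0.257602), k4 = (0.063149, -0.252594); V <- V + (h/6)(k1 + 2k2 + 2k3 + k4): V^u = -1.4690, V^v = -0.4245
step 3: k1 = (0.063149, -0.252597), k2 = (0.070570, -0.246995), k3 = (0.070510, -0.246786), k4 = (0.077359, -0.240673); V <- V + (h/6)(k1 + 2k2 + 2k3 + k4): V^u = -1.4455, V^v = -0.5067

Answer: V^u = -1.4455, V^v = -0.5067


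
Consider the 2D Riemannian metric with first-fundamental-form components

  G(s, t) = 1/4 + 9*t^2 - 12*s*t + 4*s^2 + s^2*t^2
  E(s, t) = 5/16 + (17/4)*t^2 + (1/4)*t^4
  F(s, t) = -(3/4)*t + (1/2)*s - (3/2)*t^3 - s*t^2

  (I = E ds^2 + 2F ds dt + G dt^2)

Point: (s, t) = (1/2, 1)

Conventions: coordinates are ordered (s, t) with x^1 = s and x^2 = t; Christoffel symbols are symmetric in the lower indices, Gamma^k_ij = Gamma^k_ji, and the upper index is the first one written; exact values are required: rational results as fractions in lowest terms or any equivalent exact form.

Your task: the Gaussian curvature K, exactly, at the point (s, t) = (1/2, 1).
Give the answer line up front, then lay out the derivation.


Answer: K = 2812/243049

E = 77/16, F = -5/2, G = 9/2, EG - F^2 = 493/32 at the point
E_s = 0, E_t = 19/2, F_s = -1/2, F_t = -25/4, G_s = -7, G_t = 25/2
E_tt = 23/2, F_st = -2, G_ss = 10
By Brioschi, K is (det M1 - det M2) divided by (EG - F^2) squared.
M1 = [[-E_tt/2 + F_st - G_ss/2, E_s/2, F_s - E_t/2], [F_t - G_s/2, E, F], [G_t/2, F, G]] = [[-51/4, 0, -21/4], [-11/4, 77/16, -5/2], [25/4, -5/2, 9/2]]; det M1 = -19101/256
M2 = [[0, E_t/2, G_s/2], [E_t/2, E, F], [G_s/2, F, G]] = [[0, 19/4, -7/2], [19/4, 77/16, -5/2], [-7/2, -5/2, 9/2]]; det M2 = -4951/64
det M1 - det M2 = 703/256; K = 703/256 / (493/32)^2 = 2812/243049


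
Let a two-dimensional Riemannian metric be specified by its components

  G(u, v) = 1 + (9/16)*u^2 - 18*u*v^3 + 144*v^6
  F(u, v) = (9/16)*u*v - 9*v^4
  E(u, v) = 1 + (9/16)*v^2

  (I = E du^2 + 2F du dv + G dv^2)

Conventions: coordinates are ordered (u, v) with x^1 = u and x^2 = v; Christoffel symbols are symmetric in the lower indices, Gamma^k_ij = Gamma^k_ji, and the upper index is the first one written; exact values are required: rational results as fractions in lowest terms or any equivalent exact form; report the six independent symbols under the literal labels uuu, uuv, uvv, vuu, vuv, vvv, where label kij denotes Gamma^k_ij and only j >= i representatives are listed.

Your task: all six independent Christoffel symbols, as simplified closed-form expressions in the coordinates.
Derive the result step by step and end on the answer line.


E = 1 + (9/16)*v^2; F = (9/16)*u*v - 9*v^4; G = 1 + (9/16)*u^2 - 18*u*v^3 + 144*v^6
Gamma^k_ij = (1/2) g^{kl} (d_i g_jl + d_j g_il - d_l g_ij), with g^inv = (1/(EG-F^2)) [[G, -F], [-F, E]]
first partials: E_u = 0, E_v = (9/8)*v, F_u = (9/16)*v, F_v = (9/16)*u - 36*v^3, G_u = (9/8)*u - 18*v^3, G_v = -54*u*v^2 + 864*v^5
D = EG - F^2 = 1 + (9/16)*v^2 + (9/16)*u^2 - 18*u*v^3 + 144*v^6
expanded: Gamma^u_uu = (G E_u - 2F F_u + F E_v)/(2D), Gamma^u_uv = (G E_v - F G_u)/(2D), Gamma^u_vv = (2G F_v - G G_u - F G_v)/(2D), Gamma^v_uu = (2E F_u - E E_v - F E_u)/(2D), Gamma^v_uv = (E G_u - F E_v)/(2D), Gamma^v_vv = (E G_v - 2F F_v + F G_u)/(2D); substitute and cancel common factors

Answer: Gamma_uuu = 0, Gamma_uuv = 9*v/(9*u^2 - 288*u*v^3 + 2304*v^6 + 9*v^2 + 16), Gamma_uvv = -432*v^3/(9*u^2 - 288*u*v^3 + 2304*v^6 + 9*v^2 + 16), Gamma_vuu = 0, Gamma_vuv = (9*u - 144*v^3)/(9*u^2 - 288*u*v^3 + 2304*v^6 + 9*v^2 + 16), Gamma_vvv = (-432*u*v^2 + 6912*v^5)/(9*u^2 - 288*u*v^3 + 2304*v^6 + 9*v^2 + 16)


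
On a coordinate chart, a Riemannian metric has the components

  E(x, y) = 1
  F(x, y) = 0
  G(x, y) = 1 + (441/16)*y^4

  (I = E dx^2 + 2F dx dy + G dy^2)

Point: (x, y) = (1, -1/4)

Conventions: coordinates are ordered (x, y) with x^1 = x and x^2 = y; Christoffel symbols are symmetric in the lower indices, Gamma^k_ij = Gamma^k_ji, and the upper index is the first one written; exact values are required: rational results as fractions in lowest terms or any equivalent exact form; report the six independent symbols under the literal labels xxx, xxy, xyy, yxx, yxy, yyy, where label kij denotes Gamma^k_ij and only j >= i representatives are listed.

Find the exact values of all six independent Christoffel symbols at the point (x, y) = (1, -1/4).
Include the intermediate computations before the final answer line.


E = 1, F = 0, G = 4537/4096 at the point
E_x = 0, E_y = 0, F_x = 0, F_y = 0, G_x = 0, G_y = -441/256
EG - F^2 = 4537/4096;  g^inv = (4096/4537) * [[4537/4096, 0], [0, 1]]
first-kind symbols [ij,l] = (1/2)(d_i g_jl + d_j g_il - d_l g_ij): [xx,x] = E_x/2 = 0, [xx,y] = F_x - E_y/2 = 0, [xy,x] = E_y/2 = 0, [xy,y] = G_x/2 = 0, [yy,x] = F_y - G_x/2 = 0, [yy,y] = G_y/2 = -441/512
Gamma^x_ij = (G*[ij,x] - F*[ij,y])/(EG - F^2), Gamma^y_ij = (E*[ij,y] - F*[ij,x])/(EG - F^2)

Answer: Gamma_xxx = 0, Gamma_xxy = 0, Gamma_xyy = 0, Gamma_yxx = 0, Gamma_yxy = 0, Gamma_yyy = -3528/4537


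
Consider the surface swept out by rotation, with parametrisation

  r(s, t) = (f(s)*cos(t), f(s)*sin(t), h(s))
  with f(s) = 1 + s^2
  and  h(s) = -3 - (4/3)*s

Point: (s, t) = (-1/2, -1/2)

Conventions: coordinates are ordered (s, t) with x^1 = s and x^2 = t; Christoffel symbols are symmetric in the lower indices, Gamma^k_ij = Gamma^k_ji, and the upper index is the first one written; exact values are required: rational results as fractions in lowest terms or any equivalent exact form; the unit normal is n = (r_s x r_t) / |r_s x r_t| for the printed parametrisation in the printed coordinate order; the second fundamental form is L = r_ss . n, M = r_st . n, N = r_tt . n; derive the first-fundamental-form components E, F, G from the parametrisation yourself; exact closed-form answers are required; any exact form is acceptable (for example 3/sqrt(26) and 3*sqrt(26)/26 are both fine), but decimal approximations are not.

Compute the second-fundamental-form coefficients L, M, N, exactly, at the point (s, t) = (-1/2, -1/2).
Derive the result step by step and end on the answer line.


f = 5/4, f' = -1, f'' = 2, h' = -4/3, h'' = 0
E = 25/9, F = 0, G = 25/16; answer radicand W^2 = 25/9
unnormalised second-form numerators: l = 8/3, m = 0, n = -5/3; L = l/sqrt(25/9), and similarly M = m/sqrt(W^2), N = n/sqrt(W^2)

Answer: L = 8/5, M = 0, N = -1


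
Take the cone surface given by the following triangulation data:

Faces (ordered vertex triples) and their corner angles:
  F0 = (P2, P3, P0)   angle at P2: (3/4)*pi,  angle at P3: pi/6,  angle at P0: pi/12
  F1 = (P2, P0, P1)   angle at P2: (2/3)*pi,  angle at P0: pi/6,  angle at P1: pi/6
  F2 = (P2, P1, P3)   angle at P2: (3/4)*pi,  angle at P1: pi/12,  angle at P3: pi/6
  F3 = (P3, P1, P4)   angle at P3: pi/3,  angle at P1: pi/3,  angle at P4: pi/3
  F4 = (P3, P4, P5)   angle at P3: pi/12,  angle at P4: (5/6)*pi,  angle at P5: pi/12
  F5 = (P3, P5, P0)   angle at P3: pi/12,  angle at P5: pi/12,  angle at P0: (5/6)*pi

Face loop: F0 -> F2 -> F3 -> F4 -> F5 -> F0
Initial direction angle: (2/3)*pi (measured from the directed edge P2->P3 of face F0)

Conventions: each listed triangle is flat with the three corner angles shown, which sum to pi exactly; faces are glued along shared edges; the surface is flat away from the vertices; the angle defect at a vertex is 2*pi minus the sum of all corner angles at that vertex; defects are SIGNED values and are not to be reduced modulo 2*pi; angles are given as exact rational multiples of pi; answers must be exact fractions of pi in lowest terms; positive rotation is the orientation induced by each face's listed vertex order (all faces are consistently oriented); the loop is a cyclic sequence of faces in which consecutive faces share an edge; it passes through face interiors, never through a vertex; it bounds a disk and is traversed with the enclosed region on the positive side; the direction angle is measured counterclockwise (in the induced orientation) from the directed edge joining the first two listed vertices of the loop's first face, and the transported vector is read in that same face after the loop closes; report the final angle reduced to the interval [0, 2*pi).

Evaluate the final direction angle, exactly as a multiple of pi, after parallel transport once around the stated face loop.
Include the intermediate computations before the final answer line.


enclosed vertex P3: corner angles sum to (5/6)*pi, defect = 2*pi - (5/6)*pi = (7/6)*pi
summing the enclosed defects onto the initial angle, mod 2*pi in the induced orientation:
final angle = (2/3)*pi + (7/6)*pi = (11/6)*pi (mod 2*pi)

Answer: final direction angle = (11/6)*pi


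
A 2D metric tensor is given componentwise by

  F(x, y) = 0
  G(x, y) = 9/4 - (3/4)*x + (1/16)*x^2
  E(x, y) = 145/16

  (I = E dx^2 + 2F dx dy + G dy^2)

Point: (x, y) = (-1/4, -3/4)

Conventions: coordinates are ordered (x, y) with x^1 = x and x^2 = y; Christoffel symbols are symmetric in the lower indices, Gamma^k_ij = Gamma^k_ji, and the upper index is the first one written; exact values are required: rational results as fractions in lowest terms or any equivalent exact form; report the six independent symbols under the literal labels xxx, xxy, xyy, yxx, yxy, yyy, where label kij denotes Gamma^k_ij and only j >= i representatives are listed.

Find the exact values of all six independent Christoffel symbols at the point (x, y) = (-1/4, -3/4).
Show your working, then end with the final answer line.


E = 145/16, F = 0, G = 625/256 at the point
E_x = 0, E_y = 0, F_x = 0, F_y = 0, G_x = -25/32, G_y = 0
EG - F^2 = 90625/4096;  g^inv = (4096/90625) * [[625/256, 0], [0, 145/16]]
first-kind symbols [ij,l] = (1/2)(d_i g_jl + d_j g_il - d_l g_ij): [xx,x] = E_x/2 = 0, [xx,y] = F_x - E_y/2 = 0, [xy,x] = E_y/2 = 0, [xy,y] = G_x/2 = -25/64, [yy,x] = F_y - G_x/2 = 25/64, [yy,y] = G_y/2 = 0
Gamma^x_ij = (G*[ij,x] - F*[ij,y])/(EG - F^2), Gamma^y_ij = (E*[ij,y] - F*[ij,x])/(EG - F^2)

Answer: Gamma_xxx = 0, Gamma_xxy = 0, Gamma_xyy = 5/116, Gamma_yxx = 0, Gamma_yxy = -4/25, Gamma_yyy = 0
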